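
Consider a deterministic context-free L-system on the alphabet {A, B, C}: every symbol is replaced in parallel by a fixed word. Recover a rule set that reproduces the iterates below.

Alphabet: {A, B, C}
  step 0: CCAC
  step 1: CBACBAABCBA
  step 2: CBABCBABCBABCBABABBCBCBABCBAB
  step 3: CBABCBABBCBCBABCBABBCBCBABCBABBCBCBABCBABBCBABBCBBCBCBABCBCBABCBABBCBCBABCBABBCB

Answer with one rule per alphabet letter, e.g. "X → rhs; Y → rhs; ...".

A->AB, B->BCB, C->CBA

  step 2 ⇒ step 3: CBABCBABCBABCBABABBCBCBABCBAB ⇒ CBA·BCB·AB·BCB·CBA·BCB·AB·BCB·CBA·BCB·AB·BCB·CBA·BCB·AB·BCB·AB·BCB·BCB·CBA·BCB·CBA·BCB·AB·BCB·CBA·BCB·AB·BCB
    A ↦ AB
    B ↦ BCB
    C ↦ CBA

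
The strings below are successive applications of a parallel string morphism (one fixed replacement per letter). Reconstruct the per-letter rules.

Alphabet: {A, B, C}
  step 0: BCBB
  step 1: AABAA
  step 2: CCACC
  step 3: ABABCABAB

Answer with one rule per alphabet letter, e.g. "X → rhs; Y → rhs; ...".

  step 2 ⇒ step 3: CCACC ⇒ AB·AB·C·AB·AB
    A ↦ C
    C ↦ AB
  step 0 ⇒ step 1: BCBB ⇒ A·AB·A·A
    B ↦ A

A->C, B->A, C->AB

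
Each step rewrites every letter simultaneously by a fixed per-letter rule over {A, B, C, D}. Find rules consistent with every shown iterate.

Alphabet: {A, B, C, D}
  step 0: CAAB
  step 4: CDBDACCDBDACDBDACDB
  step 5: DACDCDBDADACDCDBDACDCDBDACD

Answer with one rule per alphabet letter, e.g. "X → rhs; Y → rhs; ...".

A->DB, B->D, C->DA, D->C

  step 4 ⇒ step 5: CDBDACCDBDACDBDACDB ⇒ DA·C·D·C·DB·DA·DA·C·D·C·DB·DA·C·D·C·DB·DA·C·D
    A ↦ DB
    B ↦ D
    C ↦ DA
    D ↦ C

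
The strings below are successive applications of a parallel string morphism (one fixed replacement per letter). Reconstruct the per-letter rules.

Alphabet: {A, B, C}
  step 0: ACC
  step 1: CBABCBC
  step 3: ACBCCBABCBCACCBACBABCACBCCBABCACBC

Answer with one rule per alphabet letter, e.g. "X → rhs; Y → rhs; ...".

A->CBA, B->AC, C->BC

  step 0 ⇒ step 1: ACC ⇒ CBA·BC·BC
    A ↦ CBA
    C ↦ BC
    B ↦ AC  (constrained at step 1)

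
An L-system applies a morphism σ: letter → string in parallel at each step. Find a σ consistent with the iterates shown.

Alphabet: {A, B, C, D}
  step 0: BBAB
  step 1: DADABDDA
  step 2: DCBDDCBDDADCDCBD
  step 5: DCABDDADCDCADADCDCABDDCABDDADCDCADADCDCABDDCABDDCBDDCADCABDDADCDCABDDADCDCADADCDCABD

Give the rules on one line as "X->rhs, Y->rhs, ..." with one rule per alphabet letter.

A->BD, B->DA, C->A, D->DC

  step 1 ⇒ step 2: DADABDDA ⇒ DC·BD·DC·BD·DA·DC·DC·BD
    A ↦ BD
    B ↦ DA
    D ↦ DC
    C ↦ A  (constrained at step 2)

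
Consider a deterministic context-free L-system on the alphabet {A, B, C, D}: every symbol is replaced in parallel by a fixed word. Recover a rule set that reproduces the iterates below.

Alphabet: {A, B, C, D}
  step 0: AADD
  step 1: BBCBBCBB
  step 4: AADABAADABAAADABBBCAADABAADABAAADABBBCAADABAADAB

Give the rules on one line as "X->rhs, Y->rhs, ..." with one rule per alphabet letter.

A->BBC, B->A, C->DAB, D->B

  step 0 ⇒ step 1: AADD ⇒ BBC·BBC·B·B
    A ↦ BBC
    D ↦ B
    B ↦ A  (constrained at step 1)
    C ↦ DAB  (constrained at step 1)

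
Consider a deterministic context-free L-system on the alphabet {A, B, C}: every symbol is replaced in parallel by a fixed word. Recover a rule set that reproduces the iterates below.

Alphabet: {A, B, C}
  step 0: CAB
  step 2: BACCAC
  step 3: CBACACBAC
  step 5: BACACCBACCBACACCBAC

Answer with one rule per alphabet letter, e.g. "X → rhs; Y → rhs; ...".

A->B, B->C, C->AC

  step 2 ⇒ step 3: BACCAC ⇒ C·B·AC·AC·B·AC
    A ↦ B
    B ↦ C
    C ↦ AC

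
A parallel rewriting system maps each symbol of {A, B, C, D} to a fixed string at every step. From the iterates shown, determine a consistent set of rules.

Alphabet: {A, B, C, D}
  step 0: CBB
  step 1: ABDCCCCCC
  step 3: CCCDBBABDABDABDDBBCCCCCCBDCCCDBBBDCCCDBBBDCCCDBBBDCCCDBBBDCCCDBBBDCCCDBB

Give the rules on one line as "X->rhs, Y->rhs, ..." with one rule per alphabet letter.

  step 0 ⇒ step 1: CBB ⇒ ABD·CCC·CCC
    B ↦ CCC
    C ↦ ABD
    A ↦ BD  (constrained at step 1)
    D ↦ DBB  (constrained at step 1)

A->BD, B->CCC, C->ABD, D->DBB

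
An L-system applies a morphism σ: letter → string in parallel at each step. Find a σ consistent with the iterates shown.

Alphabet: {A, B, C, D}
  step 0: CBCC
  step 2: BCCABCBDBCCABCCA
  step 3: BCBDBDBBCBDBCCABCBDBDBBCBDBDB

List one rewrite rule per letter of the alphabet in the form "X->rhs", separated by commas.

A->B, B->BC, C->BD, D->CA

  step 2 ⇒ step 3: BCCABCBDBCCABCCA ⇒ BC·BD·BD·B·BC·BD·BC·CA·BC·BD·BD·B·BC·BD·BD·B
    A ↦ B
    B ↦ BC
    C ↦ BD
    D ↦ CA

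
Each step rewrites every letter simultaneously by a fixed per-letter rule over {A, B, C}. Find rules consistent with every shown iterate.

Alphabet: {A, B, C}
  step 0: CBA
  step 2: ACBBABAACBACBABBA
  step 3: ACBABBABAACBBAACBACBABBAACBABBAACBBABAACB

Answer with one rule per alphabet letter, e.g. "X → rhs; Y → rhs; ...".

A->ACB, B->BA, C->AB

  step 2 ⇒ step 3: ACBBABAACBACBABBA ⇒ ACB·AB·BA·BA·ACB·BA·ACB·ACB·AB·BA·ACB·AB·BA·ACB·BA·BA·ACB
    A ↦ ACB
    B ↦ BA
    C ↦ AB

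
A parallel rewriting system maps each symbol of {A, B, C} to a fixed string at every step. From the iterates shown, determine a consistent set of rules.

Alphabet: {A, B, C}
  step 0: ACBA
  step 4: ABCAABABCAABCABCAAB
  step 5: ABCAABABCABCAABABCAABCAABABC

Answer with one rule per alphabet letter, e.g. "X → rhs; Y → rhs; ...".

  step 4 ⇒ step 5: ABCAABABCAABCABCAAB ⇒ AB·C·A·AB·AB·C·AB·C·A·AB·AB·C·A·AB·C·A·AB·AB·C
    A ↦ AB
    B ↦ C
    C ↦ A

A->AB, B->C, C->A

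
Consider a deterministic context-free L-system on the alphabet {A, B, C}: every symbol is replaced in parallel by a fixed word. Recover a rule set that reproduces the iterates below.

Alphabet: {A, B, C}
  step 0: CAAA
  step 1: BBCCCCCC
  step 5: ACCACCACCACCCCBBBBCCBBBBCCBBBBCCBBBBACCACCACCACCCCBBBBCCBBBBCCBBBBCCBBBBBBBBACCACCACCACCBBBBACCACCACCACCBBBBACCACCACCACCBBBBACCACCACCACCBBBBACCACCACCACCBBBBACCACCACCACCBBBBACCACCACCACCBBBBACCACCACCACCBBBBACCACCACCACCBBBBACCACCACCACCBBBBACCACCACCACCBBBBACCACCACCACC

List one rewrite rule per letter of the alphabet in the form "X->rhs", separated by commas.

A->CC, B->ACC, C->BB

  step 0 ⇒ step 1: CAAA ⇒ BB·CC·CC·CC
    A ↦ CC
    C ↦ BB
    B ↦ ACC  (constrained at step 1)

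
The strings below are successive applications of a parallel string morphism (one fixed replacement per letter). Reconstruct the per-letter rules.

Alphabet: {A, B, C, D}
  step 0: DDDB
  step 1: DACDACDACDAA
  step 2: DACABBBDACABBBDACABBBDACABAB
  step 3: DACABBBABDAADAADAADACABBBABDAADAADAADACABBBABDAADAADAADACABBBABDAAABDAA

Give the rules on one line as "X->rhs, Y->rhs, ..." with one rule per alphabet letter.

  step 2 ⇒ step 3: DACABBBDACABBBDACABBBDACABAB ⇒ DAC·AB·BB·AB·DAA·DAA·DAA·DAC·AB·BB·AB·DAA·DAA·DAA·DAC·AB·BB·AB·DAA·DAA·DAA·DAC·AB·BB·AB·DAA·AB·DAA
    A ↦ AB
    B ↦ DAA
    C ↦ BB
    D ↦ DAC

A->AB, B->DAA, C->BB, D->DAC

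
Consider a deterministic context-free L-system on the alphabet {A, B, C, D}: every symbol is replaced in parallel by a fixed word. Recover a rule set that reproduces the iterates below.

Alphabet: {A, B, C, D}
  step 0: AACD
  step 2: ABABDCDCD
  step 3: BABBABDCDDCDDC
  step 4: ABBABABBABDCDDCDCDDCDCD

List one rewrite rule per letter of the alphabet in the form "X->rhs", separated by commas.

  step 3 ⇒ step 4: BABBABDCDDCDDC ⇒ AB·B·AB·AB·B·AB·DC·D·DC·DC·D·DC·DC·D
    A ↦ B
    B ↦ AB
    C ↦ D
    D ↦ DC

A->B, B->AB, C->D, D->DC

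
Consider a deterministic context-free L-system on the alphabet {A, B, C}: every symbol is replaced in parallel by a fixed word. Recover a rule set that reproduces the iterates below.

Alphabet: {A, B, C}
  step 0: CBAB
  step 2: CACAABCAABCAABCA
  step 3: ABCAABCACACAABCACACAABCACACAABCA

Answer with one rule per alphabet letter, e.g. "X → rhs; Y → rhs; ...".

A->CA, B->CA, C->AB

  step 2 ⇒ step 3: CACAABCAABCAABCA ⇒ AB·CA·AB·CA·CA·CA·AB·CA·CA·CA·AB·CA·CA·CA·AB·CA
    A ↦ CA
    B ↦ CA
    C ↦ AB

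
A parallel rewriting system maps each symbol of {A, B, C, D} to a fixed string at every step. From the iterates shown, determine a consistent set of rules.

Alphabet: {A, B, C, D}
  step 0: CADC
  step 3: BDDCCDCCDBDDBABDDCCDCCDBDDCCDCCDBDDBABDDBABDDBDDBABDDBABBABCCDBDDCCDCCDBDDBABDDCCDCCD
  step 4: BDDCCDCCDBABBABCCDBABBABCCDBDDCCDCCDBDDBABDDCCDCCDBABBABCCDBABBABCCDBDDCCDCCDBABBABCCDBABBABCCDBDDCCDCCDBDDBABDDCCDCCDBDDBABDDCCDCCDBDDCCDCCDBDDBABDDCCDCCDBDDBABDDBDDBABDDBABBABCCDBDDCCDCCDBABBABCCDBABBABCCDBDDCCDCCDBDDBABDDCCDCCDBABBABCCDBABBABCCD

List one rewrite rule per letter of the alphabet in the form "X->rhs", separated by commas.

  step 3 ⇒ step 4: BDDCCDCCDBDDBABDDCCDCCDBDDCCDCCDBDDBABDDBABDDBDDBABDDBABBABCCDBDDCCDCCDBDDBABDDCCDCCD ⇒ BDD·CCD·CCD·BAB·BAB·CCD·BAB·BAB·CCD·BDD·CCD·CCD·BDD·BA·BDD·CCD·CCD·BAB·BAB·CCD·BAB·BAB·CCD·BDD·CCD·CCD·BAB·BAB·CCD·BAB·BAB·CCD·BDD·CCD·CCD·BDD·BA·BDD·CCD·CCD·BDD·BA·BDD·CCD·CCD·BDD·CCD·CCD·BDD·BA·BDD·CCD·CCD·BDD·BA·BDD·BDD·BA·BDD·BAB·BAB·CCD·BDD·CCD·CCD·BAB·BAB·CCD·BAB·BAB·CCD·BDD·CCD·CCD·BDD·BA·BDD·CCD·CCD·BAB·BAB·CCD·BAB·BAB·CCD
    A ↦ BA
    B ↦ BDD
    C ↦ BAB
    D ↦ CCD

A->BA, B->BDD, C->BAB, D->CCD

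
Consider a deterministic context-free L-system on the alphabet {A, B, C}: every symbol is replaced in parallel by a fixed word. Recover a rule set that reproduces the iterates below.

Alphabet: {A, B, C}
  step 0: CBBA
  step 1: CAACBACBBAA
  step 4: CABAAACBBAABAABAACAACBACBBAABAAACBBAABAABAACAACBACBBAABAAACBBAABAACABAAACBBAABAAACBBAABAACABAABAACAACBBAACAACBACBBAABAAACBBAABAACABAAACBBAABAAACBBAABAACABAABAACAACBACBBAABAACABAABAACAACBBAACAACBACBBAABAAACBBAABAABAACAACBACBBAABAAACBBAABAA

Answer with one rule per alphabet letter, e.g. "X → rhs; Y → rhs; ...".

  step 0 ⇒ step 1: CBBA ⇒ CA·ACB·ACB·BAA
    A ↦ BAA
    B ↦ ACB
    C ↦ CA

A->BAA, B->ACB, C->CA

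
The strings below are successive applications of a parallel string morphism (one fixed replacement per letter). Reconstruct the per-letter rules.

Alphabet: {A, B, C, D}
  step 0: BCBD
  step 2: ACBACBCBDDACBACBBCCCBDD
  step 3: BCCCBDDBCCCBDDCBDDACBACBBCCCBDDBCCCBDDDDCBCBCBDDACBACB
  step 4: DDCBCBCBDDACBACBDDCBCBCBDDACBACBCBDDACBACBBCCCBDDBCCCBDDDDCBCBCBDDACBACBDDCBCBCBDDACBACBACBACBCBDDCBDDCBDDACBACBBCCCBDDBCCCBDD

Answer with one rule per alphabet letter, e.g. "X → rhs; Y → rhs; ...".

A->BCC, B->DD, C->CB, D->ACB

  step 3 ⇒ step 4: BCCCBDDBCCCBDDCBDDACBACBBCCCBDDBCCCBDDDDCBCBCBDDACBACB ⇒ DD·CB·CB·CB·DD·ACB·ACB·DD·CB·CB·CB·DD·ACB·ACB·CB·DD·ACB·ACB·BCC·CB·DD·BCC·CB·DD·DD·CB·CB·CB·DD·ACB·ACB·DD·CB·CB·CB·DD·ACB·ACB·ACB·ACB·CB·DD·CB·DD·CB·DD·ACB·ACB·BCC·CB·DD·BCC·CB·DD
    A ↦ BCC
    B ↦ DD
    C ↦ CB
    D ↦ ACB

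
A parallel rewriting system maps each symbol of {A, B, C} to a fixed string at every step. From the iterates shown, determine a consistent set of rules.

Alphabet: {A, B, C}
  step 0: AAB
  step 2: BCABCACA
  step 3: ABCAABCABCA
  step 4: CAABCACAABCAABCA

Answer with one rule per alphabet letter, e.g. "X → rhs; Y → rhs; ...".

A->CA, B->A, C->B

  step 3 ⇒ step 4: ABCAABCABCA ⇒ CA·A·B·CA·CA·A·B·CA·A·B·CA
    A ↦ CA
    B ↦ A
    C ↦ B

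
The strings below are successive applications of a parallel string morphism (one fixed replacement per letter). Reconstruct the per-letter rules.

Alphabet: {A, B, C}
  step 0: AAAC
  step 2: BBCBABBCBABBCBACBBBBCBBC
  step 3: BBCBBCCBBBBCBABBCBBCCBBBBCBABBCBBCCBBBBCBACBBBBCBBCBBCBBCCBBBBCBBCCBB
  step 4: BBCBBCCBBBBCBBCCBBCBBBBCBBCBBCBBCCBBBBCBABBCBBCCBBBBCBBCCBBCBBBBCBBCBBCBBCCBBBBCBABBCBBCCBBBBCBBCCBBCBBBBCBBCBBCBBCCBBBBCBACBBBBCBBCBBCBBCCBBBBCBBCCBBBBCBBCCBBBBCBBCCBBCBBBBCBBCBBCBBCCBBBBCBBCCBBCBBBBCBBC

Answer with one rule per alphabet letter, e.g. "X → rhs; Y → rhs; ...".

  step 3 ⇒ step 4: BBCBBCCBBBBCBABBCBBCCBBBBCBABBCBBCCBBBBCBACBBBBCBBCBBCBBCCBBBBCBBCCBB ⇒ BBC·BBC·CBB·BBC·BBC·CBB·CBB·BBC·BBC·BBC·BBC·CBB·BBC·BA·BBC·BBC·CBB·BBC·BBC·CBB·CBB·BBC·BBC·BBC·BBC·CBB·BBC·BA·BBC·BBC·CBB·BBC·BBC·CBB·CBB·BBC·BBC·BBC·BBC·CBB·BBC·BA·CBB·BBC·BBC·BBC·BBC·CBB·BBC·BBC·CBB·BBC·BBC·CBB·BBC·BBC·CBB·CBB·BBC·BBC·BBC·BBC·CBB·BBC·BBC·CBB·CBB·BBC·BBC
    A ↦ BA
    B ↦ BBC
    C ↦ CBB

A->BA, B->BBC, C->CBB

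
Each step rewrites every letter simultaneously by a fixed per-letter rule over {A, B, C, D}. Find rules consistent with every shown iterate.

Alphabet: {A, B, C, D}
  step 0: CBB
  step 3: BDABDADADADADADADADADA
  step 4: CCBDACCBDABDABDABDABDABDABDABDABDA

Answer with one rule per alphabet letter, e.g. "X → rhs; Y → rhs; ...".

A->DA, B->CC, C->AA, D->B

  step 3 ⇒ step 4: BDABDADADADADADADADADA ⇒ CC·B·DA·CC·B·DA·B·DA·B·DA·B·DA·B·DA·B·DA·B·DA·B·DA·B·DA
    A ↦ DA
    B ↦ CC
    D ↦ B
    C ↦ AA  (constrained at step 0)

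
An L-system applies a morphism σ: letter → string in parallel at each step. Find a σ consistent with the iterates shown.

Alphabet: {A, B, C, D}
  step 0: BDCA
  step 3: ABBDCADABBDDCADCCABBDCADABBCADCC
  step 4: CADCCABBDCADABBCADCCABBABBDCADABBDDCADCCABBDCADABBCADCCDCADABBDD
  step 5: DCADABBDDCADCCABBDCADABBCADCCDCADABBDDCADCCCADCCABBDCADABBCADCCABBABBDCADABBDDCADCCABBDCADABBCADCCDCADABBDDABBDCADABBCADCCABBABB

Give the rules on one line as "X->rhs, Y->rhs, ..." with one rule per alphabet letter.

A->CAD, B->C, C->D, D->ABB

  step 4 ⇒ step 5: CADCCABBDCADABBCADCCABBABBDCADABBDDCADCCABBDCADABBCADCCDCADABBDD ⇒ D·CAD·ABB·D·D·CAD·C·C·ABB·D·CAD·ABB·CAD·C·C·D·CAD·ABB·D·D·CAD·C·C·CAD·C·C·ABB·D·CAD·ABB·CAD·C·C·ABB·ABB·D·CAD·ABB·D·D·CAD·C·C·ABB·D·CAD·ABB·CAD·C·C·D·CAD·ABB·D·D·ABB·D·CAD·ABB·CAD·C·C·ABB·ABB
    A ↦ CAD
    B ↦ C
    C ↦ D
    D ↦ ABB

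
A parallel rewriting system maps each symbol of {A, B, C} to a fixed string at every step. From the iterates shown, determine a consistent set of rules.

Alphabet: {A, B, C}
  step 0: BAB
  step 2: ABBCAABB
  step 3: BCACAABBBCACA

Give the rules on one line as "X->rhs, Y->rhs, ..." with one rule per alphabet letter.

A->B, B->CA, C->AB

  step 2 ⇒ step 3: ABBCAABB ⇒ B·CA·CA·AB·B·B·CA·CA
    A ↦ B
    B ↦ CA
    C ↦ AB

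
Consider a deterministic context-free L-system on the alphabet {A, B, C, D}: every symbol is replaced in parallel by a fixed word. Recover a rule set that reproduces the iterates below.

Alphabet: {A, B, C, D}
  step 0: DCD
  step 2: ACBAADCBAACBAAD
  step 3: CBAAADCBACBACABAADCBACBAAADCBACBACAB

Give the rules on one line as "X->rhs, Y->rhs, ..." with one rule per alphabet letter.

A->CBA, B->AD, C->A, D->CAB

  step 2 ⇒ step 3: ACBAADCBAACBAAD ⇒ CBA·A·AD·CBA·CBA·CAB·A·AD·CBA·CBA·A·AD·CBA·CBA·CAB
    A ↦ CBA
    B ↦ AD
    C ↦ A
    D ↦ CAB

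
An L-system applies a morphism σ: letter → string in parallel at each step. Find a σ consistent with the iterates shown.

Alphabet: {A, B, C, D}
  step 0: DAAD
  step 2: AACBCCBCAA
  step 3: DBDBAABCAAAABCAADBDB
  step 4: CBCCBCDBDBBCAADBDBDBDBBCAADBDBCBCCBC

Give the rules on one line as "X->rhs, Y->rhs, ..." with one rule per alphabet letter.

  step 3 ⇒ step 4: DBDBAABCAAAABCAADBDB ⇒ C·BC·C·BC·DB·DB·BC·AA·DB·DB·DB·DB·BC·AA·DB·DB·C·BC·C·BC
    A ↦ DB
    B ↦ BC
    C ↦ AA
    D ↦ C

A->DB, B->BC, C->AA, D->C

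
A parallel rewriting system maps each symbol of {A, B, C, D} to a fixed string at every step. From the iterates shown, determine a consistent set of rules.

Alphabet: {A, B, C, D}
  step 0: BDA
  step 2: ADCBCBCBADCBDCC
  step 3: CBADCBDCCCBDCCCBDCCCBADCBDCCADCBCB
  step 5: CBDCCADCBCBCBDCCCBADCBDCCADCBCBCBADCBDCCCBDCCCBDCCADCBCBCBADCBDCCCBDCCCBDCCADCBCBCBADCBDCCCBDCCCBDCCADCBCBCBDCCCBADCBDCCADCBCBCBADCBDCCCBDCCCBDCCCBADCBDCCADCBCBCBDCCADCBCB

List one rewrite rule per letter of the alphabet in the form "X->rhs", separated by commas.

  step 2 ⇒ step 3: ADCBCBCBADCBDCC ⇒ CB·AD·CB·DCC·CB·DCC·CB·DCC·CB·AD·CB·DCC·AD·CB·CB
    A ↦ CB
    B ↦ DCC
    C ↦ CB
    D ↦ AD

A->CB, B->DCC, C->CB, D->AD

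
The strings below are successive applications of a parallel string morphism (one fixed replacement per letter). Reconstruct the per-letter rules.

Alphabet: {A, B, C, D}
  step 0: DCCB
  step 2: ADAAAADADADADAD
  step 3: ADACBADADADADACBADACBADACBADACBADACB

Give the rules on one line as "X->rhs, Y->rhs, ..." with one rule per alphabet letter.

A->AD, B->A, C->AA, D->ACB

  step 2 ⇒ step 3: ADAAAADADADADAD ⇒ AD·ACB·AD·AD·AD·AD·ACB·AD·ACB·AD·ACB·AD·ACB·AD·ACB
    A ↦ AD
    D ↦ ACB
    B ↦ A  (constrained at step 0)
    C ↦ AA  (constrained at step 0)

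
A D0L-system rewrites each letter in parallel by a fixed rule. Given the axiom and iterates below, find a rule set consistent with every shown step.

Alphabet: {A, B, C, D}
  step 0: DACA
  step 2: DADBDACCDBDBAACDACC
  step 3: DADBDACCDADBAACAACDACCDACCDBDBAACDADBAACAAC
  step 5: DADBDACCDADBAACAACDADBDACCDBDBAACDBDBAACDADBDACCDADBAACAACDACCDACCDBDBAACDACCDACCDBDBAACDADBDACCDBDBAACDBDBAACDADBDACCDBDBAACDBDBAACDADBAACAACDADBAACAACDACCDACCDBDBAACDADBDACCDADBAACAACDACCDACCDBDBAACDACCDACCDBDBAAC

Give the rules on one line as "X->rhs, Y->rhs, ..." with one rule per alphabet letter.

  step 2 ⇒ step 3: DADBDACCDBDBAACDACC ⇒ DA·DB·DA·CC·DA·DB·AAC·AAC·DA·CC·DA·CC·DB·DB·AAC·DA·DB·AAC·AAC
    A ↦ DB
    B ↦ CC
    C ↦ AAC
    D ↦ DA

A->DB, B->CC, C->AAC, D->DA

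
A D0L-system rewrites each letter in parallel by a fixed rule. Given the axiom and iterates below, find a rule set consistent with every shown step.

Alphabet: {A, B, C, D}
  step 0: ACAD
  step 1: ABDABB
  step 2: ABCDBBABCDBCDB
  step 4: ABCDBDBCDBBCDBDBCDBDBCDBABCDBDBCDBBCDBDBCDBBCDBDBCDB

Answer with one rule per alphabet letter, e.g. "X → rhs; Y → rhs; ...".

A->AB, B->CDB, C->D, D->B

  step 1 ⇒ step 2: ABDABB ⇒ AB·CDB·B·AB·CDB·CDB
    A ↦ AB
    B ↦ CDB
    D ↦ B
  step 0 ⇒ step 1: ACAD ⇒ AB·D·AB·B
    C ↦ D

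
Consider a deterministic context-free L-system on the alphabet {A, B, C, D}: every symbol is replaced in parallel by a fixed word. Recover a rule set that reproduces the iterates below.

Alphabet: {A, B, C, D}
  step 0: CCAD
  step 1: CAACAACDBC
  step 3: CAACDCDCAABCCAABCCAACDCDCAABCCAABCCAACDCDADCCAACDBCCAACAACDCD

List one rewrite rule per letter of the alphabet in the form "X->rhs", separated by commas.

  step 0 ⇒ step 1: CCAD ⇒ CAA·CAA·CD·BC
    A ↦ CD
    C ↦ CAA
    D ↦ BC
    B ↦ ADC  (constrained at step 1)

A->CD, B->ADC, C->CAA, D->BC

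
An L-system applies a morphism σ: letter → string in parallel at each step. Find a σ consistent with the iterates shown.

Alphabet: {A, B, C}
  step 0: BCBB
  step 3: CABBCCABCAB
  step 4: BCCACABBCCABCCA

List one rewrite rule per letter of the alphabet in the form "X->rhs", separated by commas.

A->C, B->CA, C->B

  step 3 ⇒ step 4: CABBCCABCAB ⇒ B·C·CA·CA·B·B·C·CA·B·C·CA
    A ↦ C
    B ↦ CA
    C ↦ B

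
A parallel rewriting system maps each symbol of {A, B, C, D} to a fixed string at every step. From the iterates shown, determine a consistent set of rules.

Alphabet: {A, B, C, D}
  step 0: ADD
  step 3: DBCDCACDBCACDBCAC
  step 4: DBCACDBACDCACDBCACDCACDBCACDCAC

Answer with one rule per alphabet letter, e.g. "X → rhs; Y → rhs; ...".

A->DC, B->C, C->AC, D->DB

  step 3 ⇒ step 4: DBCDCACDBCACDBCAC ⇒ DB·C·AC·DB·AC·DC·AC·DB·C·AC·DC·AC·DB·C·AC·DC·AC
    A ↦ DC
    B ↦ C
    C ↦ AC
    D ↦ DB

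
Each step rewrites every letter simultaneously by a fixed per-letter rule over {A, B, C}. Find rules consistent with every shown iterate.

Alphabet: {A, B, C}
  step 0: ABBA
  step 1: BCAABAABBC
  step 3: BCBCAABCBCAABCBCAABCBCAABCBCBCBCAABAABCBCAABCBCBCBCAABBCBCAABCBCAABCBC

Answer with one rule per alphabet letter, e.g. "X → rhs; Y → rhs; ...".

  step 0 ⇒ step 1: ABBA ⇒ BC·AAB·AAB·BC
    A ↦ BC
    B ↦ AAB
    C ↦ CBC  (constrained at step 1)

A->BC, B->AAB, C->CBC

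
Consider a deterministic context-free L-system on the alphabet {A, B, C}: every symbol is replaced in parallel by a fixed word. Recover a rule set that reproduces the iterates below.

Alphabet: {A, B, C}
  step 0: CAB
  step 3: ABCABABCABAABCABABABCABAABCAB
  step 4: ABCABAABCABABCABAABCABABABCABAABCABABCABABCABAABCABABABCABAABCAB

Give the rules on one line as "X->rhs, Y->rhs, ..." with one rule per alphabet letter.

  step 3 ⇒ step 4: ABCABABCABAABCABABABCABAABCAB ⇒ AB·CAB·A·AB·CAB·AB·CAB·A·AB·CAB·AB·AB·CAB·A·AB·CAB·AB·CAB·AB·CAB·A·AB·CAB·AB·AB·CAB·A·AB·CAB
    A ↦ AB
    B ↦ CAB
    C ↦ A

A->AB, B->CAB, C->A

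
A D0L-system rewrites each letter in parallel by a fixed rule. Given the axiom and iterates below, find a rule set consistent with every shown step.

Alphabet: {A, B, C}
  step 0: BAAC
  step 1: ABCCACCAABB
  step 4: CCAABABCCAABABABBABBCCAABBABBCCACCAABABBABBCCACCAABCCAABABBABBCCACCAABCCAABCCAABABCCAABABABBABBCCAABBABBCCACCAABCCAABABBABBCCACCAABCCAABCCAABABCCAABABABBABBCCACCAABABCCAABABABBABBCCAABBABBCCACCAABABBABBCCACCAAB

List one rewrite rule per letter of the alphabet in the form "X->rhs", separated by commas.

  step 0 ⇒ step 1: BAAC ⇒ AB·CCA·CCA·ABB
    A ↦ CCA
    B ↦ AB
    C ↦ ABB

A->CCA, B->AB, C->ABB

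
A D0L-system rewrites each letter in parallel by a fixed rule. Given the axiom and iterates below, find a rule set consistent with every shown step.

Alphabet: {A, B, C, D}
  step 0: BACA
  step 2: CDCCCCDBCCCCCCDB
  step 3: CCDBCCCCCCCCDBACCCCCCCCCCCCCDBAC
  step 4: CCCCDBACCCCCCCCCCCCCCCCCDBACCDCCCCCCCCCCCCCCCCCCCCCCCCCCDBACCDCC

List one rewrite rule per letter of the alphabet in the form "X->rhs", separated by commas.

A->CD, B->AC, C->CC, D->DB

  step 3 ⇒ step 4: CCDBCCCCCCCCDBACCCCCCCCCCCCCDBAC ⇒ CC·CC·DB·AC·CC·CC·CC·CC·CC·CC·CC·CC·DB·AC·CD·CC·CC·CC·CC·CC·CC·CC·CC·CC·CC·CC·CC·CC·DB·AC·CD·CC
    A ↦ CD
    B ↦ AC
    C ↦ CC
    D ↦ DB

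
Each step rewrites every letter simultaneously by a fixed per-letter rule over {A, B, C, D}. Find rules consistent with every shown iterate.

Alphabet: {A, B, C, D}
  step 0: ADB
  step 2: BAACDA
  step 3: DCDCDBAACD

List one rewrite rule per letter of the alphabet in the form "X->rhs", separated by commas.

  step 2 ⇒ step 3: BAACDA ⇒ D·CD·CD·BA·A·CD
    A ↦ CD
    B ↦ D
    C ↦ BA
    D ↦ A

A->CD, B->D, C->BA, D->A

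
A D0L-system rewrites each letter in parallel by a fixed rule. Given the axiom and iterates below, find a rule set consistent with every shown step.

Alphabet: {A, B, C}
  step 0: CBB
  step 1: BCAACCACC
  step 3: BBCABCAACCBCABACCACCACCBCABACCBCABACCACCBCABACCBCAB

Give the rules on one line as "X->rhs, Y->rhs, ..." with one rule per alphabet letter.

A->B, B->ACC, C->BCA

  step 0 ⇒ step 1: CBB ⇒ BCA·ACC·ACC
    B ↦ ACC
    C ↦ BCA
    A ↦ B  (constrained at step 1)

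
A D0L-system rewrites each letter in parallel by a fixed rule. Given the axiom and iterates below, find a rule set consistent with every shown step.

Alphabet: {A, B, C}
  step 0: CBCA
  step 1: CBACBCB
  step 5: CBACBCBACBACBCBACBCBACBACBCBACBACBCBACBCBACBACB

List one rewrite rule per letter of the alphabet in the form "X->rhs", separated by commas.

  step 0 ⇒ step 1: CBCA ⇒ CB·A·CB·CB
    A ↦ CB
    B ↦ A
    C ↦ CB

A->CB, B->A, C->CB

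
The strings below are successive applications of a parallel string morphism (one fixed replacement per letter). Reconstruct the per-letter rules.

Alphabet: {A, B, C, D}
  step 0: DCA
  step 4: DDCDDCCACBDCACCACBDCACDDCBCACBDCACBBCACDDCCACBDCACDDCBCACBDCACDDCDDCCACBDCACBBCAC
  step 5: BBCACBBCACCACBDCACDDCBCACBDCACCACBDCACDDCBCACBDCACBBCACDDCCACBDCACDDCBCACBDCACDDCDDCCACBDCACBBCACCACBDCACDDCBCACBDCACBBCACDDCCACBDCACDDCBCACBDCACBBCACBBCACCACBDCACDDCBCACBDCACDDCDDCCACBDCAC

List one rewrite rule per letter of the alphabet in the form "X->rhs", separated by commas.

A->BD, B->DDC, C->CAC, D->B

  step 4 ⇒ step 5: DDCDDCCACBDCACCACBDCACDDCBCACBDCACBBCACDDCCACBDCACDDCBCACBDCACDDCDDCCACBDCACBBCAC ⇒ B·B·CAC·B·B·CAC·CAC·BD·CAC·DDC·B·CAC·BD·CAC·CAC·BD·CAC·DDC·B·CAC·BD·CAC·B·B·CAC·DDC·CAC·BD·CAC·DDC·B·CAC·BD·CAC·DDC·DDC·CAC·BD·CAC·B·B·CAC·CAC·BD·CAC·DDC·B·CAC·BD·CAC·B·B·CAC·DDC·CAC·BD·CAC·DDC·B·CAC·BD·CAC·B·B·CAC·B·B·CAC·CAC·BD·CAC·DDC·B·CAC·BD·CAC·DDC·DDC·CAC·BD·CAC
    A ↦ BD
    B ↦ DDC
    C ↦ CAC
    D ↦ B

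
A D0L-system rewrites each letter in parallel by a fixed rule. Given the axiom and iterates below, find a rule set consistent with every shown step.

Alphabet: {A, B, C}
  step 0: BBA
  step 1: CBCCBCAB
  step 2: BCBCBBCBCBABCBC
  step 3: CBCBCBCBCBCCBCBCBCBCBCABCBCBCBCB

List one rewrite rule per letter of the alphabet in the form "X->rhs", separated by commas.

  step 2 ⇒ step 3: BCBCBBCBCBABCBC ⇒ CBC·B·CBC·B·CBC·CBC·B·CBC·B·CBC·AB·CBC·B·CBC·B
    A ↦ AB
    B ↦ CBC
    C ↦ B

A->AB, B->CBC, C->B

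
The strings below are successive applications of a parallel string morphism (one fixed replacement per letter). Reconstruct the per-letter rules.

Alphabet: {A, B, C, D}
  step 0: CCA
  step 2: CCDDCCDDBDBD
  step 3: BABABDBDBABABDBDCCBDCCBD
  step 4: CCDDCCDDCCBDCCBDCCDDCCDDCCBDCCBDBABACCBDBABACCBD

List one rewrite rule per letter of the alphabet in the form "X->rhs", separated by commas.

  step 3 ⇒ step 4: BABABDBDBABABDBDCCBDCCBD ⇒ CC·DD·CC·DD·CC·BD·CC·BD·CC·DD·CC·DD·CC·BD·CC·BD·BA·BA·CC·BD·BA·BA·CC·BD
    A ↦ DD
    B ↦ CC
    C ↦ BA
    D ↦ BD

A->DD, B->CC, C->BA, D->BD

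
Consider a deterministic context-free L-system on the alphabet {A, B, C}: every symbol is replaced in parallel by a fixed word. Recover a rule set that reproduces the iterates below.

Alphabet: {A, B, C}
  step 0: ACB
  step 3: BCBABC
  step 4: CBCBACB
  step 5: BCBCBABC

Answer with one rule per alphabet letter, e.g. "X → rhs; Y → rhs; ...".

  step 4 ⇒ step 5: CBCBACB ⇒ B·C·B·C·BA·B·C
    A ↦ BA
    B ↦ C
    C ↦ B

A->BA, B->C, C->B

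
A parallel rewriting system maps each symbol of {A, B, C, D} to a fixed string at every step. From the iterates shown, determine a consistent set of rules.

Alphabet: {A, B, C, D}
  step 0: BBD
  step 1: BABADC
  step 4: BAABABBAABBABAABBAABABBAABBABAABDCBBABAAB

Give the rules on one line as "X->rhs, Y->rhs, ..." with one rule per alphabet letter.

  step 0 ⇒ step 1: BBD ⇒ BA·BA·DC
    B ↦ BA
    D ↦ DC
    A ↦ AB  (constrained at step 1)
    C ↦ B  (constrained at step 1)

A->AB, B->BA, C->B, D->DC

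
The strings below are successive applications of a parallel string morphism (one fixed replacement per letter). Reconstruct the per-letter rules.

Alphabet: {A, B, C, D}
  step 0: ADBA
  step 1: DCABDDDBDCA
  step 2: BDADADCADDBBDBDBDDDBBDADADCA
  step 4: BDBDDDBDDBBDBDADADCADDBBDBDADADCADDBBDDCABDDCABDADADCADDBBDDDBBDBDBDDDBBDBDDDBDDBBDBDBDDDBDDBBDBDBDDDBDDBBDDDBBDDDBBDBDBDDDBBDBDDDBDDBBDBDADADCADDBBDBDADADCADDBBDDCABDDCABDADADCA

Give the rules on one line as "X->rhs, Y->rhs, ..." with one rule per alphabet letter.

A->DCA, B->DDB, C->ADA, D->BD

  step 1 ⇒ step 2: DCABDDDBDCA ⇒ BD·ADA·DCA·DDB·BD·BD·BD·DDB·BD·ADA·DCA
    A ↦ DCA
    B ↦ DDB
    C ↦ ADA
    D ↦ BD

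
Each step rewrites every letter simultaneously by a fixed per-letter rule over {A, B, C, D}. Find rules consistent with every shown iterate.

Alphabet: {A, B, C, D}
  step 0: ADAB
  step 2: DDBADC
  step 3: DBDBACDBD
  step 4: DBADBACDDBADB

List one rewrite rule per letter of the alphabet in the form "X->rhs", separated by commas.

  step 3 ⇒ step 4: DBDBACDBD ⇒ DB·A·DB·A·C·D·DB·A·DB
    A ↦ C
    B ↦ A
    C ↦ D
    D ↦ DB

A->C, B->A, C->D, D->DB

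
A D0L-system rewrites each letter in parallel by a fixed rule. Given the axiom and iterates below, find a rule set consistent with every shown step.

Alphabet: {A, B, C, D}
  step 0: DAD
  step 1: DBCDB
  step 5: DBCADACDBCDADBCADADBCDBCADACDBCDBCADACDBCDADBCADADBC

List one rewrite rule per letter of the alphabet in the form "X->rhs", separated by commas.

A->C, B->CA, C->DA, D->DB

  step 0 ⇒ step 1: DAD ⇒ DB·C·DB
    A ↦ C
    D ↦ DB
    B ↦ CA  (constrained at step 1)
    C ↦ DA  (constrained at step 1)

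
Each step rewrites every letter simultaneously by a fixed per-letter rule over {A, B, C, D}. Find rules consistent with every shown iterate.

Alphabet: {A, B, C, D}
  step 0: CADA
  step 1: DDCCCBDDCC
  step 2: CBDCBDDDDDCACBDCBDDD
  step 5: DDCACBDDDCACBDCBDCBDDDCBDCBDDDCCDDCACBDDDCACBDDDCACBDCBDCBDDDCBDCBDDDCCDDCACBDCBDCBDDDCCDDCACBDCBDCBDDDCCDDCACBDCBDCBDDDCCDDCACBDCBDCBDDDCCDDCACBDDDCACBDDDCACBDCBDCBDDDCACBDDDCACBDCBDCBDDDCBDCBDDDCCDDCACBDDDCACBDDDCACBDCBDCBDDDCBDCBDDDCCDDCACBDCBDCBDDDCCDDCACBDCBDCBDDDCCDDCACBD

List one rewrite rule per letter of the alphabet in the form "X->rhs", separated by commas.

  step 1 ⇒ step 2: DDCCCBDDCC ⇒ CBD·CBD·D·D·D·DCA·CBD·CBD·D·D
    B ↦ DCA
    C ↦ D
    D ↦ CBD
  step 0 ⇒ step 1: CADA ⇒ D·DCC·CBD·DCC
    A ↦ DCC

A->DCC, B->DCA, C->D, D->CBD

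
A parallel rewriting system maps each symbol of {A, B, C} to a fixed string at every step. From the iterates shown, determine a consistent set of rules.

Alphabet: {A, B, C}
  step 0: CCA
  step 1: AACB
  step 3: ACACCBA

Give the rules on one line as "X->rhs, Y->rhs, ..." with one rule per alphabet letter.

  step 0 ⇒ step 1: CCA ⇒ A·A·CB
    A ↦ CB
    C ↦ A
    B ↦ C  (constrained at step 1)

A->CB, B->C, C->A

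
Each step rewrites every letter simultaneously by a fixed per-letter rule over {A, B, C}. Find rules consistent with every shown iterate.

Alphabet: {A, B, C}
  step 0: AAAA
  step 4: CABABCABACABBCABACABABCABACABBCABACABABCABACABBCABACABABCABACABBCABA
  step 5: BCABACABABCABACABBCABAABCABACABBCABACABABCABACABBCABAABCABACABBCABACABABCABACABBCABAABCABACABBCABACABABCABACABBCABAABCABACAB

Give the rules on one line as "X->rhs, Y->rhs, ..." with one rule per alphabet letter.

  step 4 ⇒ step 5: CABABCABACABBCABACABABCABACABBCABACABABCABACABBCABACABABCABACABBCABA ⇒ B·CAB·A·CAB·A·B·CAB·A·CAB·B·CAB·A·A·B·CAB·A·CAB·B·CAB·A·CAB·A·B·CAB·A·CAB·B·CAB·A·A·B·CAB·A·CAB·B·CAB·A·CAB·A·B·CAB·A·CAB·B·CAB·A·A·B·CAB·A·CAB·B·CAB·A·CAB·A·B·CAB·A·CAB·B·CAB·A·A·B·CAB·A·CAB
    A ↦ CAB
    B ↦ A
    C ↦ B

A->CAB, B->A, C->B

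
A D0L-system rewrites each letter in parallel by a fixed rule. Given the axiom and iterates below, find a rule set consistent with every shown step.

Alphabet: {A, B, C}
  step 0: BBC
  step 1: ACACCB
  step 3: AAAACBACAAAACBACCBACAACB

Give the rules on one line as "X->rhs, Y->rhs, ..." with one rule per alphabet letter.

  step 0 ⇒ step 1: BBC ⇒ AC·AC·CB
    B ↦ AC
    C ↦ CB
    A ↦ AA  (constrained at step 1)

A->AA, B->AC, C->CB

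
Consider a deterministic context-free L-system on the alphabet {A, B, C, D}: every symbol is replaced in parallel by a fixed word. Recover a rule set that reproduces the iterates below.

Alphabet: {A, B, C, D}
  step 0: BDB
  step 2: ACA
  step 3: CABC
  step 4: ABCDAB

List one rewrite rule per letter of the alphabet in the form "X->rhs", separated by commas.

A->C, B->D, C->AB, D->A

  step 3 ⇒ step 4: CABC ⇒ AB·C·D·AB
    A ↦ C
    B ↦ D
    C ↦ AB
    D ↦ A  (constrained at step 0)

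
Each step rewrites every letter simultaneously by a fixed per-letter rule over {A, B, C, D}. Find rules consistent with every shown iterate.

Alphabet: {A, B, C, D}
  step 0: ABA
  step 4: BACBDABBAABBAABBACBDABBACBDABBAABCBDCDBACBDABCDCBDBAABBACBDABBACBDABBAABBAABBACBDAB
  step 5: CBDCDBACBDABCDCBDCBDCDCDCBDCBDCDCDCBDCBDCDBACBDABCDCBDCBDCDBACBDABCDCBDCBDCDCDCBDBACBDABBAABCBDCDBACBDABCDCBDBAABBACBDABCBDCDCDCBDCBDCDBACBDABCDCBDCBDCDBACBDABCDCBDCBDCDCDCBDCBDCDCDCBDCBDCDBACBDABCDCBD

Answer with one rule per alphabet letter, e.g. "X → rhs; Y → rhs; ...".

  step 4 ⇒ step 5: BACBDABBAABBAABBACBDABBACBDABBAABCBDCDBACBDABCDCBDBAABBACBDABBACBDABBAABBAABBACBDAB ⇒ CBD·CD·BA·CBD·AB·CD·CBD·CBD·CD·CD·CBD·CBD·CD·CD·CBD·CBD·CD·BA·CBD·AB·CD·CBD·CBD·CD·BA·CBD·AB·CD·CBD·CBD·CD·CD·CBD·BA·CBD·AB·BA·AB·CBD·CD·BA·CBD·AB·CD·CBD·BA·AB·BA·CBD·AB·CBD·CD·CD·CBD·CBD·CD·BA·CBD·AB·CD·CBD·CBD·CD·BA·CBD·AB·CD·CBD·CBD·CD·CD·CBD·CBD·CD·CD·CBD·CBD·CD·BA·CBD·AB·CD·CBD
    A ↦ CD
    B ↦ CBD
    C ↦ BA
    D ↦ AB

A->CD, B->CBD, C->BA, D->AB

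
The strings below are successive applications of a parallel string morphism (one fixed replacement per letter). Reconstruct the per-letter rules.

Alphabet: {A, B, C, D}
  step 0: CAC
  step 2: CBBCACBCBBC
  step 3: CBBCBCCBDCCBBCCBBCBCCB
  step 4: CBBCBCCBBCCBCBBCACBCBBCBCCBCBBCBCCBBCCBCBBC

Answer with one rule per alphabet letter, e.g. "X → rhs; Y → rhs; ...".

A->DC, B->BC, C->CB, D->A

  step 3 ⇒ step 4: CBBCBCCBDCCBBCCBBCBCCB ⇒ CB·BC·BC·CB·BC·CB·CB·BC·A·CB·CB·BC·BC·CB·CB·BC·BC·CB·BC·CB·CB·BC
    B ↦ BC
    C ↦ CB
    D ↦ A
  step 2 ⇒ step 3: CBBCACBCBBC ⇒ CB·BC·BC·CB·DC·CB·BC·CB·BC·BC·CB
    A ↦ DC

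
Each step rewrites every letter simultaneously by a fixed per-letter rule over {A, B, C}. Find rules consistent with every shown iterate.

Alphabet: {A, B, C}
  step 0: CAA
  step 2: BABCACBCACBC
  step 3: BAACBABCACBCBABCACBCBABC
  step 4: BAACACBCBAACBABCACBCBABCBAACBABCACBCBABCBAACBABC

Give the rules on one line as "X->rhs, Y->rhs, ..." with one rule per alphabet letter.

A->AC, B->BA, C->BC

  step 3 ⇒ step 4: BAACBABCACBCBABCACBCBABC ⇒ BA·AC·AC·BC·BA·AC·BA·BC·AC·BC·BA·BC·BA·AC·BA·BC·AC·BC·BA·BC·BA·AC·BA·BC
    A ↦ AC
    B ↦ BA
    C ↦ BC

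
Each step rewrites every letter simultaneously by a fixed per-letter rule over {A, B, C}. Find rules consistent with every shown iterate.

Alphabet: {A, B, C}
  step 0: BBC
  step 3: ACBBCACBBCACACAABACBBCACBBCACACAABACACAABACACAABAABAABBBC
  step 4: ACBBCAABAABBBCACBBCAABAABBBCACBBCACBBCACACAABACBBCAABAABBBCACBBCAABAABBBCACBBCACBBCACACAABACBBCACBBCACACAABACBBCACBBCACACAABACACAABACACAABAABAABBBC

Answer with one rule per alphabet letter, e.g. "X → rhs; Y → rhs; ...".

A->AC, B->AAB, C->BBC

  step 3 ⇒ step 4: ACBBCACBBCACACAABACBBCACBBCACACAABACACAABACACAABAABAABBBC ⇒ AC·BBC·AAB·AAB·BBC·AC·BBC·AAB·AAB·BBC·AC·BBC·AC·BBC·AC·AC·AAB·AC·BBC·AAB·AAB·BBC·AC·BBC·AAB·AAB·BBC·AC·BBC·AC·BBC·AC·AC·AAB·AC·BBC·AC·BBC·AC·AC·AAB·AC·BBC·AC·BBC·AC·AC·AAB·AC·AC·AAB·AC·AC·AAB·AAB·AAB·BBC
    A ↦ AC
    B ↦ AAB
    C ↦ BBC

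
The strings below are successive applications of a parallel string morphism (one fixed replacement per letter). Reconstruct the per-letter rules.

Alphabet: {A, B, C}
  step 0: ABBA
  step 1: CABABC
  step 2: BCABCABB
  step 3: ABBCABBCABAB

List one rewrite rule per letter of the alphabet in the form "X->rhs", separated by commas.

A->C, B->AB, C->B

  step 2 ⇒ step 3: BCABCABB ⇒ AB·B·C·AB·B·C·AB·AB
    A ↦ C
    B ↦ AB
    C ↦ B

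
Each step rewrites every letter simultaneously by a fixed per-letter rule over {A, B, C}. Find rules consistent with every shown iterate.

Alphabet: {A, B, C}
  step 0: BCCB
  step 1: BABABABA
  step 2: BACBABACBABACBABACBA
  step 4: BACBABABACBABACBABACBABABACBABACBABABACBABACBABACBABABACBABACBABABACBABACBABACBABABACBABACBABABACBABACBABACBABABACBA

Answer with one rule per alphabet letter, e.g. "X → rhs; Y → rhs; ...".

A->CBA, B->BA, C->BA

  step 1 ⇒ step 2: BABABABA ⇒ BA·CBA·BA·CBA·BA·CBA·BA·CBA
    A ↦ CBA
    B ↦ BA
  step 0 ⇒ step 1: BCCB ⇒ BA·BA·BA·BA
    C ↦ BA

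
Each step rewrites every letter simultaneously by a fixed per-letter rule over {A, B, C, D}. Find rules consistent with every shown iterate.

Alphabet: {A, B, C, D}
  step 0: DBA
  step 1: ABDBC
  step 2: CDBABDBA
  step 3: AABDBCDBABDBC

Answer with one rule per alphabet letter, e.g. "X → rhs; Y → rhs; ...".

A->C, B->DB, C->A, D->AB

  step 2 ⇒ step 3: CDBABDBA ⇒ A·AB·DB·C·DB·AB·DB·C
    A ↦ C
    B ↦ DB
    C ↦ A
    D ↦ AB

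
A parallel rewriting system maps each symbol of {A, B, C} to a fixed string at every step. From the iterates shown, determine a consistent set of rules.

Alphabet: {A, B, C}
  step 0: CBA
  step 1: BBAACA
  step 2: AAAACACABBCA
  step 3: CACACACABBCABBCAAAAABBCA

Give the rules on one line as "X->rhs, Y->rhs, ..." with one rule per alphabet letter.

A->CA, B->AA, C->BB

  step 2 ⇒ step 3: AAAACACABBCA ⇒ CA·CA·CA·CA·BB·CA·BB·CA·AA·AA·BB·CA
    A ↦ CA
    B ↦ AA
    C ↦ BB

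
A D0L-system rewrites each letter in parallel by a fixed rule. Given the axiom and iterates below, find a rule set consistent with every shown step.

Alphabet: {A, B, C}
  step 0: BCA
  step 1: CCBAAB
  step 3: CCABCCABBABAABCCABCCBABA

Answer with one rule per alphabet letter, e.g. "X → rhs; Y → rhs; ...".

A->AB, B->CC, C->BA

  step 0 ⇒ step 1: BCA ⇒ CC·BA·AB
    A ↦ AB
    B ↦ CC
    C ↦ BA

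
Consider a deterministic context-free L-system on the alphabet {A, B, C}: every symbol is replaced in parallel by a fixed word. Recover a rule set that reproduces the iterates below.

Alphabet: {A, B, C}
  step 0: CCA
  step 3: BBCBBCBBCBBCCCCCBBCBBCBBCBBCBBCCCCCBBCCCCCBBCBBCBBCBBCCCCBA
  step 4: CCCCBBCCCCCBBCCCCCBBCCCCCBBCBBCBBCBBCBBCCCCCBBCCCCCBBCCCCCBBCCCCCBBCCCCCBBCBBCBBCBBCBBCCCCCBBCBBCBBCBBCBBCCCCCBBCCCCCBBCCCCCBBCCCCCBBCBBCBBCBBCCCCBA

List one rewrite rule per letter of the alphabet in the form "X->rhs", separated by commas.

A->CBA, B->CC, C->BBC

  step 3 ⇒ step 4: BBCBBCBBCBBCCCCCBBCBBCBBCBBCBBCCCCCBBCCCCCBBCBBCBBCBBCCCCBA ⇒ CC·CC·BBC·CC·CC·BBC·CC·CC·BBC·CC·CC·BBC·BBC·BBC·BBC·BBC·CC·CC·BBC·CC·CC·BBC·CC·CC·BBC·CC·CC·BBC·CC·CC·BBC·BBC·BBC·BBC·BBC·CC·CC·BBC·BBC·BBC·BBC·BBC·CC·CC·BBC·CC·CC·BBC·CC·CC·BBC·CC·CC·BBC·BBC·BBC·BBC·CC·CBA
    A ↦ CBA
    B ↦ CC
    C ↦ BBC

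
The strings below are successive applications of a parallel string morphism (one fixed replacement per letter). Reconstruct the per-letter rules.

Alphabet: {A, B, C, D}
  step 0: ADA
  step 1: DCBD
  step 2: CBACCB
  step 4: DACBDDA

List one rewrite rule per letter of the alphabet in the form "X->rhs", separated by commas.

A->D, B->C, C->A, D->CB

  step 1 ⇒ step 2: DCBD ⇒ CB·A·C·CB
    B ↦ C
    C ↦ A
    D ↦ CB
  step 0 ⇒ step 1: ADA ⇒ D·CB·D
    A ↦ D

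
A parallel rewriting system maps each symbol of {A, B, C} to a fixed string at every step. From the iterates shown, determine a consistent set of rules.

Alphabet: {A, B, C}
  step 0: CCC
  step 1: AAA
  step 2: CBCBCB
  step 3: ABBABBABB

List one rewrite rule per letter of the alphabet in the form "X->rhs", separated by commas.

A->CB, B->BB, C->A

  step 2 ⇒ step 3: CBCBCB ⇒ A·BB·A·BB·A·BB
    B ↦ BB
    C ↦ A
  step 1 ⇒ step 2: AAA ⇒ CB·CB·CB
    A ↦ CB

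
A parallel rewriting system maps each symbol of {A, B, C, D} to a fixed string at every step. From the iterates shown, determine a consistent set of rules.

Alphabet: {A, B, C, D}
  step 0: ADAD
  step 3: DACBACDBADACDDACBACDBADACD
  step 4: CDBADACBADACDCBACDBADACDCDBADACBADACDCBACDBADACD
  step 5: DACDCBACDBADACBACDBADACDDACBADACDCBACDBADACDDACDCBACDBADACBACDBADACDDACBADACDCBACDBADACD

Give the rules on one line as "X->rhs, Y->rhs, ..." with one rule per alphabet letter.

  step 4 ⇒ step 5: CDBADACBADACDCBACDBADACDCDBADACBADACDCBACDBADACD ⇒ DA·CD·C·BA·CD·BA·DA·C·BA·CD·BA·DA·CD·DA·C·BA·DA·CD·C·BA·CD·BA·DA·CD·DA·CD·C·BA·CD·BA·DA·C·BA·CD·BA·DA·CD·DA·C·BA·DA·CD·C·BA·CD·BA·DA·CD
    A ↦ BA
    B ↦ C
    C ↦ DA
    D ↦ CD

A->BA, B->C, C->DA, D->CD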